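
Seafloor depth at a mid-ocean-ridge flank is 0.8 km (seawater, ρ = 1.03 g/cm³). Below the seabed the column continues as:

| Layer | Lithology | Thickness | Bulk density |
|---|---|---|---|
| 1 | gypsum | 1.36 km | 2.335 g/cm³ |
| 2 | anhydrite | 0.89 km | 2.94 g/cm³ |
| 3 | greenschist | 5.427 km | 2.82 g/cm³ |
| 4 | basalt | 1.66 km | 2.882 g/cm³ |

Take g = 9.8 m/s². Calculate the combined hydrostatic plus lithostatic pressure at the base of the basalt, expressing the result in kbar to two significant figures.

2.6 kbar

seawater: 1030 kg/m³ × 9.8 m/s² × 800 m = 8.075×10^6 Pa = 0.08075 kbar
gypsum: 2335 kg/m³ × 9.8 m/s² × 1360 m = 3.112×10^7 Pa = 0.3112 kbar
anhydrite: 2940 kg/m³ × 9.8 m/s² × 890 m = 2.564×10^7 Pa = 0.2564 kbar
greenschist: 2820 kg/m³ × 9.8 m/s² × 5427 m = 1.500×10^8 Pa = 1.500 kbar
basalt: 2882 kg/m³ × 9.8 m/s² × 1660 m = 4.688×10^7 Pa = 0.4688 kbar
Total = 0.08075 + 0.3112 + 0.2564 + 1.500 + 0.4688 = 2.6170 kbar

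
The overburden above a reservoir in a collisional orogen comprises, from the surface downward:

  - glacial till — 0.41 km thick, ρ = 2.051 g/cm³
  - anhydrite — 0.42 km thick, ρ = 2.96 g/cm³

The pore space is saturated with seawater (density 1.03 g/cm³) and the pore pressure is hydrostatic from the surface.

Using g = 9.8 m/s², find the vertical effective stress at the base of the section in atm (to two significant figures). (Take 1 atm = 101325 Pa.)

120 atm

Overburden (lithostatic) stress σ_v:
glacial till: 2051 kg/m³ × 9.8 m/s² × 410 m = 8.241×10^6 Pa = 8.241 MPa
anhydrite: 2960 kg/m³ × 9.8 m/s² × 420 m = 1.218×10^7 Pa = 12.18 MPa
Total = 8.241 + 12.18 = 20.424 MPa
Pore pressure P_p = 1030 kg/m³ × 9.8 m/s² × 830 m = 8.378×10^6 Pa = 8.378 MPa
Effective stress σ' = σ_v − P_p = 20.42 − 8.378 = 12.046 MPa = 118.89 atm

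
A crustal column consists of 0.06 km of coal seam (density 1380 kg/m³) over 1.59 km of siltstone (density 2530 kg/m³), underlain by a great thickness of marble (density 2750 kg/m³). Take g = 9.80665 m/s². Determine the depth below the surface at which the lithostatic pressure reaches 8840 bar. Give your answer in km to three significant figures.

Pressure at base of upper layers: 1380×9.80665×60 + 2530×9.80665×1590 = 4.026×10^7 Pa = 402.6 bar
Remaining pressure to be supplied by marble: 8.840×10^8 − 4.026×10^7 = 8.437×10^8 Pa
Additional depth in marble = 8.437×10^8 Pa / (2750 kg/m³ × 9.80665 m/s²) = 31286 m
Total depth = 1650 m + 31286 m = 32936 m
= 32.936 km

32.9 km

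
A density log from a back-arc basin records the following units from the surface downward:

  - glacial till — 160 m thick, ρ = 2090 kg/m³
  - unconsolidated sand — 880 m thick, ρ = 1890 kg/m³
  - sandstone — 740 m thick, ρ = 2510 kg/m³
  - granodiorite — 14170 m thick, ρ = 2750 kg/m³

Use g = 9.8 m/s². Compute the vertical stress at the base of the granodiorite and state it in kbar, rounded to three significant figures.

4.20 kbar

glacial till: 2090 kg/m³ × 9.8 m/s² × 160 m = 3.277×10^6 Pa = 0.03277 kbar
unconsolidated sand: 1890 kg/m³ × 9.8 m/s² × 880 m = 1.630×10^7 Pa = 0.1630 kbar
sandstone: 2510 kg/m³ × 9.8 m/s² × 740 m = 1.820×10^7 Pa = 0.1820 kbar
granodiorite: 2750 kg/m³ × 9.8 m/s² × 14170 m = 3.819×10^8 Pa = 3.819 kbar
Total = 0.03277 + 0.1630 + 0.1820 + 3.819 = 4.1966 kbar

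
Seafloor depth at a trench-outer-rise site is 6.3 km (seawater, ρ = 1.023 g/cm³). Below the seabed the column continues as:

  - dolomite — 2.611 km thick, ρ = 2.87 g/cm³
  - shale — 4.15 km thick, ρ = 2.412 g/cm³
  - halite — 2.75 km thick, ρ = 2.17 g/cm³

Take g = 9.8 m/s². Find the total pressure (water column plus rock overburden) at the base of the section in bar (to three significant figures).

2930 bar

seawater: 1023 kg/m³ × 9.8 m/s² × 6300 m = 6.316×10^7 Pa = 631.6 bar
dolomite: 2870 kg/m³ × 9.8 m/s² × 2611 m = 7.344×10^7 Pa = 734.4 bar
shale: 2412 kg/m³ × 9.8 m/s² × 4150 m = 9.810×10^7 Pa = 981.0 bar
halite: 2170 kg/m³ × 9.8 m/s² × 2750 m = 5.848×10^7 Pa = 584.8 bar
Total = 631.6 + 734.4 + 981.0 + 584.8 = 2931.7 bar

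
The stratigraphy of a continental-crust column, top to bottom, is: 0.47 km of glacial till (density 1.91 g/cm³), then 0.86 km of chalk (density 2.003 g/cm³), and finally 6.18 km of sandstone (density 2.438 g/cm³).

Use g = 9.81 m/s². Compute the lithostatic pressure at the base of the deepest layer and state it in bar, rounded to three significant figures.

glacial till: 1910 kg/m³ × 9.81 m/s² × 470 m = 8.806×10^6 Pa = 88.06 bar
chalk: 2003 kg/m³ × 9.81 m/s² × 860 m = 1.690×10^7 Pa = 169.0 bar
sandstone: 2438 kg/m³ × 9.81 m/s² × 6180 m = 1.478×10^8 Pa = 1478 bar
Total = 88.06 + 169.0 + 1478 = 1735.1 bar

1740 bar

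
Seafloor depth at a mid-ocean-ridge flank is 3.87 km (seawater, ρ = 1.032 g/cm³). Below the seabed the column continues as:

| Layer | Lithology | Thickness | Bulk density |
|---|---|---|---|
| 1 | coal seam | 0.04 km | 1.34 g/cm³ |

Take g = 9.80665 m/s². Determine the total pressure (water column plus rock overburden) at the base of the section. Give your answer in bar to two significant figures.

400 bar

seawater: 1032 kg/m³ × 9.80665 m/s² × 3870 m = 3.917×10^7 Pa = 391.7 bar
coal seam: 1340 kg/m³ × 9.80665 m/s² × 40 m = 5.256×10^5 Pa = 5.256 bar
Total = 391.7 + 5.256 = 396.92 bar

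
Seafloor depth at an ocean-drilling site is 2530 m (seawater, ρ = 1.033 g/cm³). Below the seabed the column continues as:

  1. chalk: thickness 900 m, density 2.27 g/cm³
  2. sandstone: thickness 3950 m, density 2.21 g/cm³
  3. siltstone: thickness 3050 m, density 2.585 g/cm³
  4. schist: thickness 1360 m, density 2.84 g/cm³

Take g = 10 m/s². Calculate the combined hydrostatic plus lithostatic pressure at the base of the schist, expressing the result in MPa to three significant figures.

seawater: 1033 kg/m³ × 10 m/s² × 2530 m = 2.613×10^7 Pa = 26.13 MPa
chalk: 2270 kg/m³ × 10 m/s² × 900 m = 2.043×10^7 Pa = 20.43 MPa
sandstone: 2210 kg/m³ × 10 m/s² × 3950 m = 8.729×10^7 Pa = 87.30 MPa
siltstone: 2585 kg/m³ × 10 m/s² × 3050 m = 7.884×10^7 Pa = 78.84 MPa
schist: 2840 kg/m³ × 10 m/s² × 1360 m = 3.862×10^7 Pa = 38.62 MPa
Total = 26.13 + 20.43 + 87.30 + 78.84 + 38.62 = 251.33 MPa

251 MPa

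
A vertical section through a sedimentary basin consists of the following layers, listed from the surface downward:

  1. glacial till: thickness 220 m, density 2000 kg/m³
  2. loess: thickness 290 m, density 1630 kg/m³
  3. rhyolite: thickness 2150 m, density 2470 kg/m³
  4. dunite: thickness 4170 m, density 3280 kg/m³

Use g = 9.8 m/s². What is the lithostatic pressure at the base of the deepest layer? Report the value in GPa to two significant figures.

glacial till: 2000 kg/m³ × 9.8 m/s² × 220 m = 4.312×10^6 Pa = 4.312×10^-3 GPa
loess: 1630 kg/m³ × 9.8 m/s² × 290 m = 4.632×10^6 Pa = 4.632×10^-3 GPa
rhyolite: 2470 kg/m³ × 9.8 m/s² × 2150 m = 5.204×10^7 Pa = 0.05204 GPa
dunite: 3280 kg/m³ × 9.8 m/s² × 4170 m = 1.340×10^8 Pa = 0.1340 GPa
Total = 4.312×10^-3 + 4.632×10^-3 + 0.05204 + 0.1340 = 0.19503 GPa

0.20 GPa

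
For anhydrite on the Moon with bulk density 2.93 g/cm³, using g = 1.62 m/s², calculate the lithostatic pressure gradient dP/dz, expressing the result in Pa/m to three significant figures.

dP/dz = ρg = 2930 kg/m³ × 1.62 m/s² = 4746.6 Pa/m

4750 Pa/m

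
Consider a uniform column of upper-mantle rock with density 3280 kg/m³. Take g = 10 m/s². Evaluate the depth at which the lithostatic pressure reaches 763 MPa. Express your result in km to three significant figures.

h = P/(ρg) = 763 MPa / (3280 kg/m³ × 10 m/s²) = 7.630×10^8 Pa / 32800 Pa/m = 23262 m
= 23.262 km

23.3 km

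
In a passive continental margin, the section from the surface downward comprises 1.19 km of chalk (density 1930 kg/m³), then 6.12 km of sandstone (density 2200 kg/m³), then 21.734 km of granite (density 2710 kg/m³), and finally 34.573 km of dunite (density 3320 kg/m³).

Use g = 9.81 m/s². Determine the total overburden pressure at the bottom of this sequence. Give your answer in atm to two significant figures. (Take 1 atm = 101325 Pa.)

chalk: 1930 kg/m³ × 9.81 m/s² × 1190 m = 2.253×10^7 Pa = 222.4 atm
sandstone: 2200 kg/m³ × 9.81 m/s² × 6120 m = 1.321×10^8 Pa = 1304 atm
granite: 2710 kg/m³ × 9.81 m/s² × 21734 m = 5.778×10^8 Pa = 5702 atm
dunite: 3320 kg/m³ × 9.81 m/s² × 34573 m = 1.126×10^9 Pa = 11113 atm
Total = 222.4 + 1304 + 5702 + 11113 = 18341 atm

18000 atm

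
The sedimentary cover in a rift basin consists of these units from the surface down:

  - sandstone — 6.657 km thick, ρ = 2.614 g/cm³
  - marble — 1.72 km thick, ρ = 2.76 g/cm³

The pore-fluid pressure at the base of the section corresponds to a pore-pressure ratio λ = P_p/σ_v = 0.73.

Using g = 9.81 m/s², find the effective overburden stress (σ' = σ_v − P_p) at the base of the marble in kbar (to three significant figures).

Overburden (lithostatic) stress σ_v:
sandstone: 2614 kg/m³ × 9.81 m/s² × 6657 m = 1.707×10^8 Pa = 170.7 MPa
marble: 2760 kg/m³ × 9.81 m/s² × 1720 m = 4.657×10^7 Pa = 46.57 MPa
Total = 170.7 + 46.57 = 217.28 MPa
Pore pressure P_p = λ·σ_v = 0.73 × 217.3 MPa = 158.6 MPa
Effective stress σ' = σ_v − P_p = 217.3 − 158.6 = 58.665 MPa = 0.58665 kbar

0.587 kbar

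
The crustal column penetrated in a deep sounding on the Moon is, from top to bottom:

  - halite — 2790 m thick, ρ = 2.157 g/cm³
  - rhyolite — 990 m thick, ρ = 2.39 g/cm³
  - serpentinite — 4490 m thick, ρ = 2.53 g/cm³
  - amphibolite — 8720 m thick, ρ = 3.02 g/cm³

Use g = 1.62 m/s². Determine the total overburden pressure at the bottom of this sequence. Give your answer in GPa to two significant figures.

halite: 2157 kg/m³ × 1.62 m/s² × 2790 m = 9.749×10^6 Pa = 9.749×10^-3 GPa
rhyolite: 2390 kg/m³ × 1.62 m/s² × 990 m = 3.833×10^6 Pa = 3.833×10^-3 GPa
serpentinite: 2530 kg/m³ × 1.62 m/s² × 4490 m = 1.840×10^7 Pa = 0.01840 GPa
amphibolite: 3020 kg/m³ × 1.62 m/s² × 8720 m = 4.266×10^7 Pa = 0.04266 GPa
Total = 9.749×10^-3 + 3.833×10^-3 + 0.01840 + 0.04266 = 0.074647 GPa

0.075 GPa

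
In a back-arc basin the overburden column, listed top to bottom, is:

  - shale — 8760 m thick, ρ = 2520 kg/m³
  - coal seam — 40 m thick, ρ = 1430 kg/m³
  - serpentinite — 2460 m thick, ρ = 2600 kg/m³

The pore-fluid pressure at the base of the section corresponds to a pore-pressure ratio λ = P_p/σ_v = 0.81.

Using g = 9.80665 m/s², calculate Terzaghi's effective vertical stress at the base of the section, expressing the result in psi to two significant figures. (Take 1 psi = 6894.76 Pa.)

7700 psi

Overburden (lithostatic) stress σ_v:
shale: 2520 kg/m³ × 9.80665 m/s² × 8760 m = 2.165×10^8 Pa = 216.5 MPa
coal seam: 1430 kg/m³ × 9.80665 m/s² × 40 m = 5.609×10^5 Pa = 0.5609 MPa
serpentinite: 2600 kg/m³ × 9.80665 m/s² × 2460 m = 6.272×10^7 Pa = 62.72 MPa
Total = 216.5 + 0.5609 + 62.72 = 279.77 MPa
Pore pressure P_p = λ·σ_v = 0.81 × 279.8 MPa = 226.6 MPa
Effective stress σ' = σ_v − P_p = 279.8 − 226.6 = 53.156 MPa = 7709.6 psi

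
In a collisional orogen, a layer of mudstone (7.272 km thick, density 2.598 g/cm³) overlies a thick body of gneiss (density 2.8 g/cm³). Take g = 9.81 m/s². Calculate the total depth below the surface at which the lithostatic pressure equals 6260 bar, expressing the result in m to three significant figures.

Pressure at base of upper layers: 2598×9.81×7272 = 1.853×10^8 Pa = 1853 bar
Remaining pressure to be supplied by gneiss: 6.260×10^8 − 1.853×10^8 = 4.407×10^8 Pa
Additional depth in gneiss = 4.407×10^8 Pa / (2800 kg/m³ × 9.81 m/s²) = 16043 m
Total depth = 7272 m + 16043 m = 23315 m

23300 m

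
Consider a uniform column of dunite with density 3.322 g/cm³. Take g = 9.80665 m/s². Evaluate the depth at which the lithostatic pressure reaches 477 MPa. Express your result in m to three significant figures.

h = P/(ρg) = 477 MPa / (3322 kg/m³ × 9.80665 m/s²) = 4.770×10^8 Pa / 32578 Pa/m = 14642 m

14600 m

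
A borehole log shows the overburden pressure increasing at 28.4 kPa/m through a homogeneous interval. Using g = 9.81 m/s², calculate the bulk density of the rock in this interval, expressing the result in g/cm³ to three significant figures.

ρ = (dP/dz)/g = 28.4 kPa/m / 9.81 m/s² = 28400 Pa/m / 9.81 m/s² = 2895.0 kg/m³
= 2.895 g/cm³

2.90 g/cm³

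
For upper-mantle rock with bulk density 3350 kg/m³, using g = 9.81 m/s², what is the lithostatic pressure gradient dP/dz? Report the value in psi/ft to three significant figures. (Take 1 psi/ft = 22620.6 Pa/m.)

dP/dz = ρg = 3350 kg/m³ × 9.81 m/s² = 32864 Pa/m
= 32864 Pa/m × (1 psi/ft / 22621 Pa/m) = 1.4528 psi/ft

1.45 psi/ft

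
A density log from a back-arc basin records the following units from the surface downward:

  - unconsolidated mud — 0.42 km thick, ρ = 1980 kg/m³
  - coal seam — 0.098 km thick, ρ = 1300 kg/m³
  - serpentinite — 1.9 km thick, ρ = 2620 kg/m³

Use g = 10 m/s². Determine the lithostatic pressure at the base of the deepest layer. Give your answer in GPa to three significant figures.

unconsolidated mud: 1980 kg/m³ × 10 m/s² × 420 m = 8.316×10^6 Pa = 8.316×10^-3 GPa
coal seam: 1300 kg/m³ × 10 m/s² × 98 m = 1.274×10^6 Pa = 1.274×10^-3 GPa
serpentinite: 2620 kg/m³ × 10 m/s² × 1900 m = 4.978×10^7 Pa = 0.04978 GPa
Total = 8.316×10^-3 + 1.274×10^-3 + 0.04978 = 0.059370 GPa

0.0594 GPa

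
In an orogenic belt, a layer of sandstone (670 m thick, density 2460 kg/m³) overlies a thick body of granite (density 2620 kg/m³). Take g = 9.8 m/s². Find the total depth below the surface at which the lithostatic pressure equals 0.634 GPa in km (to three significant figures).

Pressure at base of upper layers: 2460×9.8×670 = 1.615×10^7 Pa = 0.01615 GPa
Remaining pressure to be supplied by granite: 6.340×10^8 − 1.615×10^7 = 6.178×10^8 Pa
Additional depth in granite = 6.178×10^8 Pa / (2620 kg/m³ × 9.8 m/s²) = 24063 m
Total depth = 670 m + 24063 m = 24733 m
= 24.733 km

24.7 km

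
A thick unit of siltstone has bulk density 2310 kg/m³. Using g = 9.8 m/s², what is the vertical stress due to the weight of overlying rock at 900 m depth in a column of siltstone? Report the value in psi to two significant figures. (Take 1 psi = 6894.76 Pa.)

siltstone: 2310 kg/m³ × 9.8 m/s² × 900 m = 2.037×10^7 Pa = 2955 psi

3000 psi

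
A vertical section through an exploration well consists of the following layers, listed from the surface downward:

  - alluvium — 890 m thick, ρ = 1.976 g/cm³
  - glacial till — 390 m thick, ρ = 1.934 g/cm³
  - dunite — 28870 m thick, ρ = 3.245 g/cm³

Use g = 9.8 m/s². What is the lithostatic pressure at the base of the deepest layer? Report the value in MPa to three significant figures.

943 MPa

alluvium: 1976 kg/m³ × 9.8 m/s² × 890 m = 1.723×10^7 Pa = 17.23 MPa
glacial till: 1934 kg/m³ × 9.8 m/s² × 390 m = 7.392×10^6 Pa = 7.392 MPa
dunite: 3245 kg/m³ × 9.8 m/s² × 28870 m = 9.181×10^8 Pa = 918.1 MPa
Total = 17.23 + 7.392 + 918.1 = 942.72 MPa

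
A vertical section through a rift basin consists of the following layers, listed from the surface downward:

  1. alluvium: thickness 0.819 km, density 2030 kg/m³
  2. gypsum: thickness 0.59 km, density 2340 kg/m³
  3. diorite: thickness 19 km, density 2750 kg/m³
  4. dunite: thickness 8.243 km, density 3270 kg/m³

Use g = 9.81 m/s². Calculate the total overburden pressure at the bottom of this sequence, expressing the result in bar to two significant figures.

alluvium: 2030 kg/m³ × 9.81 m/s² × 819 m = 1.631×10^7 Pa = 163.1 bar
gypsum: 2340 kg/m³ × 9.81 m/s² × 590 m = 1.354×10^7 Pa = 135.4 bar
diorite: 2750 kg/m³ × 9.81 m/s² × 19000 m = 5.126×10^8 Pa = 5126 bar
dunite: 3270 kg/m³ × 9.81 m/s² × 8243 m = 2.644×10^8 Pa = 2644 bar
Total = 163.1 + 135.4 + 5126 + 2644 = 8068.5 bar

8100 bar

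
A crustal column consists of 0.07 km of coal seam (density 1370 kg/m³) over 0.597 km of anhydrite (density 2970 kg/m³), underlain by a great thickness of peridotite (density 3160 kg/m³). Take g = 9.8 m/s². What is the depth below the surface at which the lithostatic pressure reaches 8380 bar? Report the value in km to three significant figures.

Pressure at base of upper layers: 1370×9.8×70 + 2970×9.8×597 = 1.832×10^7 Pa = 183.2 bar
Remaining pressure to be supplied by peridotite: 8.380×10^8 − 1.832×10^7 = 8.197×10^8 Pa
Additional depth in peridotite = 8.197×10^8 Pa / (3160 kg/m³ × 9.8 m/s²) = 26469 m
Total depth = 667 m + 26469 m = 27136 m
= 27.136 km

27.1 km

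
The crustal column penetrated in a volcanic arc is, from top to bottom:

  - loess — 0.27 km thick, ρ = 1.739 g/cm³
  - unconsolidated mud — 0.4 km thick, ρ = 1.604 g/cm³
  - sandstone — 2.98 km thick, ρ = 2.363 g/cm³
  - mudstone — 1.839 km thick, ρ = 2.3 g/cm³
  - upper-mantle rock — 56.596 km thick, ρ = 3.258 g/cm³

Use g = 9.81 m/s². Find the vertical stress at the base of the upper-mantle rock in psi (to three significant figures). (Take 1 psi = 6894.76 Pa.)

loess: 1739 kg/m³ × 9.81 m/s² × 270 m = 4.606×10^6 Pa = 668.1 psi
unconsolidated mud: 1604 kg/m³ × 9.81 m/s² × 400 m = 6.294×10^6 Pa = 912.9 psi
sandstone: 2363 kg/m³ × 9.81 m/s² × 2980 m = 6.908×10^7 Pa = 10019 psi
mudstone: 2300 kg/m³ × 9.81 m/s² × 1839 m = 4.149×10^7 Pa = 6018 psi
upper-mantle rock: 3258 kg/m³ × 9.81 m/s² × 56596 m = 1.809×10^9 Pa = 2.624×10^5 psi
Total = 668.1 + 912.9 + 10019 + 6018 + 2.624×10^5 = 2.7997×10^5 psi

280000 psi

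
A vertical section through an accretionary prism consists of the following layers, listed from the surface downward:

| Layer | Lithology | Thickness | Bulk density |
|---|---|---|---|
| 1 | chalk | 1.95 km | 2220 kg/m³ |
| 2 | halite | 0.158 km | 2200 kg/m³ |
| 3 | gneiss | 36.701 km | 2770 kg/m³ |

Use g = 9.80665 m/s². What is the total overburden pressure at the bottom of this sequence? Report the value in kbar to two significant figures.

chalk: 2220 kg/m³ × 9.80665 m/s² × 1950 m = 4.245×10^7 Pa = 0.4245 kbar
halite: 2200 kg/m³ × 9.80665 m/s² × 158 m = 3.409×10^6 Pa = 0.03409 kbar
gneiss: 2770 kg/m³ × 9.80665 m/s² × 36701 m = 9.970×10^8 Pa = 9.970 kbar
Total = 0.4245 + 0.03409 + 9.970 = 10.428 kbar

10 kbar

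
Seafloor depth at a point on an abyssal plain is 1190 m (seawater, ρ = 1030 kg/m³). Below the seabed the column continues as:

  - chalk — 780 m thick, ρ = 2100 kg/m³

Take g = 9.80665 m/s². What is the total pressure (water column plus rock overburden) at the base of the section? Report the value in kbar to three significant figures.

seawater: 1030 kg/m³ × 9.80665 m/s² × 1190 m = 1.202×10^7 Pa = 0.1202 kbar
chalk: 2100 kg/m³ × 9.80665 m/s² × 780 m = 1.606×10^7 Pa = 0.1606 kbar
Total = 0.1202 + 0.1606 = 0.28083 kbar

0.281 kbar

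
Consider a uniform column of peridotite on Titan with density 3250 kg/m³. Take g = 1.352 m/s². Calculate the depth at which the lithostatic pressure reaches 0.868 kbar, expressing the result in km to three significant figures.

19.8 km

h = P/(ρg) = 0.868 kbar / (3250 kg/m³ × 1.352 m/s²) = 8.680×10^7 Pa / 4394.0 Pa/m = 19754 m
= 19.754 km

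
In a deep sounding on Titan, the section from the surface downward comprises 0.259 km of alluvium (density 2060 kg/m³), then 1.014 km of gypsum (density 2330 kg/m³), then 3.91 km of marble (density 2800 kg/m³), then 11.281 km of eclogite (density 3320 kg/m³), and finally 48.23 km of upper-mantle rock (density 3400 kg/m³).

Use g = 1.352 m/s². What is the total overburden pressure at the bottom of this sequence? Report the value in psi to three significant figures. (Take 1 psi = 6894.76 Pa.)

alluvium: 2060 kg/m³ × 1.352 m/s² × 259 m = 7.213×10^5 Pa = 104.6 psi
gypsum: 2330 kg/m³ × 1.352 m/s² × 1014 m = 3.194×10^6 Pa = 463.3 psi
marble: 2800 kg/m³ × 1.352 m/s² × 3910 m = 1.480×10^7 Pa = 2147 psi
eclogite: 3320 kg/m³ × 1.352 m/s² × 11281 m = 5.064×10^7 Pa = 7344 psi
upper-mantle rock: 3400 kg/m³ × 1.352 m/s² × 48230 m = 2.217×10^8 Pa = 32155 psi
Total = 104.6 + 463.3 + 2147 + 7344 + 32155 = 42214 psi

42200 psi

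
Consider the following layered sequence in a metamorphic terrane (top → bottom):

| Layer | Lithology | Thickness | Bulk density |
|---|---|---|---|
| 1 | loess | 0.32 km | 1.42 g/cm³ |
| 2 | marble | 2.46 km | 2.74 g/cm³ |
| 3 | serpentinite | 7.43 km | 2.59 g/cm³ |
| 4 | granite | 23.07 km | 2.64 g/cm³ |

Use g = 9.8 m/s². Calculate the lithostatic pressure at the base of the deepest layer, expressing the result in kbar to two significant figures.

8.6 kbar

loess: 1420 kg/m³ × 9.8 m/s² × 320 m = 4.453×10^6 Pa = 0.04453 kbar
marble: 2740 kg/m³ × 9.8 m/s² × 2460 m = 6.606×10^7 Pa = 0.6606 kbar
serpentinite: 2590 kg/m³ × 9.8 m/s² × 7430 m = 1.886×10^8 Pa = 1.886 kbar
granite: 2640 kg/m³ × 9.8 m/s² × 23070 m = 5.969×10^8 Pa = 5.969 kbar
Total = 0.04453 + 0.6606 + 1.886 + 5.969 = 8.5596 kbar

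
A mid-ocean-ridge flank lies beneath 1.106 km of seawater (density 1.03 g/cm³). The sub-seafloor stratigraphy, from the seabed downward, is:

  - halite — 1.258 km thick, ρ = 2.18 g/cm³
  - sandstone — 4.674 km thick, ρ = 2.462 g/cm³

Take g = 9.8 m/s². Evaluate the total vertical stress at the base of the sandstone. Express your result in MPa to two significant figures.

seawater: 1030 kg/m³ × 9.8 m/s² × 1106 m = 1.116×10^7 Pa = 11.16 MPa
halite: 2180 kg/m³ × 9.8 m/s² × 1258 m = 2.688×10^7 Pa = 26.88 MPa
sandstone: 2462 kg/m³ × 9.8 m/s² × 4674 m = 1.128×10^8 Pa = 112.8 MPa
Total = 11.16 + 26.88 + 112.8 = 150.81 MPa

150 MPa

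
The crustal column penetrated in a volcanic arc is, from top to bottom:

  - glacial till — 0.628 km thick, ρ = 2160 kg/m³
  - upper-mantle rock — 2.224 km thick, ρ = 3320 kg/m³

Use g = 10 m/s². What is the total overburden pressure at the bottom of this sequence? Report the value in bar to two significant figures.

glacial till: 2160 kg/m³ × 10 m/s² × 628 m = 1.356×10^7 Pa = 135.6 bar
upper-mantle rock: 3320 kg/m³ × 10 m/s² × 2224 m = 7.384×10^7 Pa = 738.4 bar
Total = 135.6 + 738.4 = 874.02 bar

870 bar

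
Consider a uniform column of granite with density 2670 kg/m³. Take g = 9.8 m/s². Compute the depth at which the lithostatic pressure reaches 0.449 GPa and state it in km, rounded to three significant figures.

h = P/(ρg) = 0.449 GPa / (2670 kg/m³ × 9.8 m/s²) = 4.490×10^8 Pa / 26166 Pa/m = 17160 m
= 17.160 km

17.2 km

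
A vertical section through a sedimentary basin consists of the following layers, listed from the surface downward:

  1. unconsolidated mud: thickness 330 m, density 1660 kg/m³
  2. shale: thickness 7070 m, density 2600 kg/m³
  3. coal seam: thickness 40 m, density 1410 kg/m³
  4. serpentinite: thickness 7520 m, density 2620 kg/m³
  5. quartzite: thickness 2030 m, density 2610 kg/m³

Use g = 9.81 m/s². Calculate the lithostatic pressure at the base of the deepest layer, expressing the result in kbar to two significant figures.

unconsolidated mud: 1660 kg/m³ × 9.81 m/s² × 330 m = 5.374×10^6 Pa = 0.05374 kbar
shale: 2600 kg/m³ × 9.81 m/s² × 7070 m = 1.803×10^8 Pa = 1.803 kbar
coal seam: 1410 kg/m³ × 9.81 m/s² × 40 m = 5.533×10^5 Pa = 5.533×10^-3 kbar
serpentinite: 2620 kg/m³ × 9.81 m/s² × 7520 m = 1.933×10^8 Pa = 1.933 kbar
quartzite: 2610 kg/m³ × 9.81 m/s² × 2030 m = 5.198×10^7 Pa = 0.5198 kbar
Total = 0.05374 + 1.803 + 5.533×10^-3 + 1.933 + 0.5198 = 4.3151 kbar

4.3 kbar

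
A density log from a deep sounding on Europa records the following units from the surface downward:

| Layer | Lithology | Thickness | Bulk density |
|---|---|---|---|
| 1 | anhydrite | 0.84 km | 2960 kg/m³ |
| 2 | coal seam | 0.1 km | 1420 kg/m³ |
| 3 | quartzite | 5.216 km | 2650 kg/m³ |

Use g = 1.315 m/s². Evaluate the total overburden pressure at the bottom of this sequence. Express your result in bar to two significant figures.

220 bar

anhydrite: 2960 kg/m³ × 1.315 m/s² × 840 m = 3.270×10^6 Pa = 32.70 bar
coal seam: 1420 kg/m³ × 1.315 m/s² × 100 m = 1.867×10^5 Pa = 1.867 bar
quartzite: 2650 kg/m³ × 1.315 m/s² × 5216 m = 1.818×10^7 Pa = 181.8 bar
Total = 32.70 + 1.867 + 181.8 = 216.33 bar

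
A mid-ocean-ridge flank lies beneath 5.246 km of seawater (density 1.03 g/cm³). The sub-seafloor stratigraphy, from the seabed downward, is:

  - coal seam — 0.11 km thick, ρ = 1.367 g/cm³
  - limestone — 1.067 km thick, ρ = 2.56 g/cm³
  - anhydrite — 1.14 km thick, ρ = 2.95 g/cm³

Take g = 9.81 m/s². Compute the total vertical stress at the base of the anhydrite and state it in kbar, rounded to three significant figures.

1.14 kbar

seawater: 1030 kg/m³ × 9.81 m/s² × 5246 m = 5.301×10^7 Pa = 0.5301 kbar
coal seam: 1367 kg/m³ × 9.81 m/s² × 110 m = 1.475×10^6 Pa = 0.01475 kbar
limestone: 2560 kg/m³ × 9.81 m/s² × 1067 m = 2.680×10^7 Pa = 0.2680 kbar
anhydrite: 2950 kg/m³ × 9.81 m/s² × 1140 m = 3.299×10^7 Pa = 0.3299 kbar
Total = 0.5301 + 0.01475 + 0.2680 + 0.3299 = 1.1427 kbar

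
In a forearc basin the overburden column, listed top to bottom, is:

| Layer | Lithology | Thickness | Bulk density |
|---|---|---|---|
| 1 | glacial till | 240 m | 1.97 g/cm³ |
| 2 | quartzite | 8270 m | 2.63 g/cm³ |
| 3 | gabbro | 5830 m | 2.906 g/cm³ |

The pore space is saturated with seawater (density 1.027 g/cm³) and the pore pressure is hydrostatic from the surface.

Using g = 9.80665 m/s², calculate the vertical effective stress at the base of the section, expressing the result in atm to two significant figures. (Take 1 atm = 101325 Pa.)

Overburden (lithostatic) stress σ_v:
glacial till: 1970 kg/m³ × 9.80665 m/s² × 240 m = 4.637×10^6 Pa = 4.637 MPa
quartzite: 2630 kg/m³ × 9.80665 m/s² × 8270 m = 2.133×10^8 Pa = 213.3 MPa
gabbro: 2906 kg/m³ × 9.80665 m/s² × 5830 m = 1.661×10^8 Pa = 166.1 MPa
Total = 4.637 + 213.3 + 166.1 = 384.08 MPa
Pore pressure P_p = 1027 kg/m³ × 9.80665 m/s² × 14340 m = 1.444×10^8 Pa = 144.4 MPa
Effective stress σ' = σ_v − P_p = 384.1 − 144.4 = 239.65 MPa = 2365.2 atm

2400 atm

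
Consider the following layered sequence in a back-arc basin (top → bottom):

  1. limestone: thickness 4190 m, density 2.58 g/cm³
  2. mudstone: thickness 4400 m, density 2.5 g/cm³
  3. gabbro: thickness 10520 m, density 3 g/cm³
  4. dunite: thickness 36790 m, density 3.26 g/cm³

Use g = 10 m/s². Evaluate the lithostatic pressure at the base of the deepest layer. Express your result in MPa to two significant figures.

1700 MPa

limestone: 2580 kg/m³ × 10 m/s² × 4190 m = 1.081×10^8 Pa = 108.1 MPa
mudstone: 2500 kg/m³ × 10 m/s² × 4400 m = 1.100×10^8 Pa = 110.0 MPa
gabbro: 3000 kg/m³ × 10 m/s² × 10520 m = 3.156×10^8 Pa = 315.6 MPa
dunite: 3260 kg/m³ × 10 m/s² × 36790 m = 1.199×10^9 Pa = 1199 MPa
Total = 108.1 + 110.0 + 315.6 + 1199 = 1733.1 MPa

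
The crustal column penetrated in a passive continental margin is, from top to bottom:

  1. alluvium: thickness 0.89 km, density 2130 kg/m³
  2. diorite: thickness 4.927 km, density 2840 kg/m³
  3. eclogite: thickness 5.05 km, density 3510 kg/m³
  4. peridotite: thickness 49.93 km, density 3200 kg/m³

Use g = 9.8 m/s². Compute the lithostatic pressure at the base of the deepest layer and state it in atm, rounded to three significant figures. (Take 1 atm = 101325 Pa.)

18700 atm

alluvium: 2130 kg/m³ × 9.8 m/s² × 890 m = 1.858×10^7 Pa = 183.3 atm
diorite: 2840 kg/m³ × 9.8 m/s² × 4927 m = 1.371×10^8 Pa = 1353 atm
eclogite: 3510 kg/m³ × 9.8 m/s² × 5050 m = 1.737×10^8 Pa = 1714 atm
peridotite: 3200 kg/m³ × 9.8 m/s² × 49930 m = 1.566×10^9 Pa = 15453 atm
Total = 183.3 + 1353 + 1714 + 15453 = 18704 atm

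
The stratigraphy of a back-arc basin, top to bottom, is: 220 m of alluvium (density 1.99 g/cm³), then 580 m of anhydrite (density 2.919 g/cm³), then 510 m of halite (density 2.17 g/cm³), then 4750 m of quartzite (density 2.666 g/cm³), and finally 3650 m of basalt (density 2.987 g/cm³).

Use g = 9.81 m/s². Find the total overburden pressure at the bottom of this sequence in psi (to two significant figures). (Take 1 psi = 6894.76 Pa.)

38000 psi

alluvium: 1990 kg/m³ × 9.81 m/s² × 220 m = 4.295×10^6 Pa = 622.9 psi
anhydrite: 2919 kg/m³ × 9.81 m/s² × 580 m = 1.661×10^7 Pa = 2409 psi
halite: 2170 kg/m³ × 9.81 m/s² × 510 m = 1.086×10^7 Pa = 1575 psi
quartzite: 2666 kg/m³ × 9.81 m/s² × 4750 m = 1.242×10^8 Pa = 18018 psi
basalt: 2987 kg/m³ × 9.81 m/s² × 3650 m = 1.070×10^8 Pa = 15512 psi
Total = 622.9 + 2409 + 1575 + 18018 + 15512 = 38137 psi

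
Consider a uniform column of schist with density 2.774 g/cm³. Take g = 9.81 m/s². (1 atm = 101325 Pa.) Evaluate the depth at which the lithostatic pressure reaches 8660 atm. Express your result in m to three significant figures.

32200 m

h = P/(ρg) = 8660 atm / (2774 kg/m³ × 9.81 m/s²) = 8.775×10^8 Pa / 27213 Pa/m = 32245 m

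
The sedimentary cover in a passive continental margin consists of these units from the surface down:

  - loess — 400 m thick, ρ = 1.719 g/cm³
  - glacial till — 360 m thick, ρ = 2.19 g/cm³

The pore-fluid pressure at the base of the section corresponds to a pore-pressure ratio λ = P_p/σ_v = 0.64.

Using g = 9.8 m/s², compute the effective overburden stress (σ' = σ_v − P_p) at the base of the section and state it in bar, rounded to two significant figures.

Overburden (lithostatic) stress σ_v:
loess: 1719 kg/m³ × 9.8 m/s² × 400 m = 6.738×10^6 Pa = 6.738 MPa
glacial till: 2190 kg/m³ × 9.8 m/s² × 360 m = 7.726×10^6 Pa = 7.726 MPa
Total = 6.738 + 7.726 = 14.465 MPa
Pore pressure P_p = λ·σ_v = 0.64 × 14.46 MPa = 9.257 MPa
Effective stress σ' = σ_v − P_p = 14.46 − 9.257 = 5.2073 MPa = 52.073 bar

52 bar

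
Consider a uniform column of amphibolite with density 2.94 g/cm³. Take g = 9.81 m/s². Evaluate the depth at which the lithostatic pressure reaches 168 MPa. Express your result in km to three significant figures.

5.82 km

h = P/(ρg) = 168 MPa / (2940 kg/m³ × 9.81 m/s²) = 1.680×10^8 Pa / 28841 Pa/m = 5825.0 m
= 5.8250 km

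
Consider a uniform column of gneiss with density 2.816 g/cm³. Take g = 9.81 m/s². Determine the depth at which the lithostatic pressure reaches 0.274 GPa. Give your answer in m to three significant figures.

h = P/(ρg) = 0.274 GPa / (2816 kg/m³ × 9.81 m/s²) = 2.740×10^8 Pa / 27625 Pa/m = 9918.6 m

9920 m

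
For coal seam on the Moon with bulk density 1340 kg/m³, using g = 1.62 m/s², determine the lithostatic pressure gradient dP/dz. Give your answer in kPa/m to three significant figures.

dP/dz = ρg = 1340 kg/m³ × 1.62 m/s² = 2170.8 Pa/m
= 2170.8 Pa/m × (1 kPa/m / 1000.0 Pa/m) = 2.1708 kPa/m

2.17 kPa/m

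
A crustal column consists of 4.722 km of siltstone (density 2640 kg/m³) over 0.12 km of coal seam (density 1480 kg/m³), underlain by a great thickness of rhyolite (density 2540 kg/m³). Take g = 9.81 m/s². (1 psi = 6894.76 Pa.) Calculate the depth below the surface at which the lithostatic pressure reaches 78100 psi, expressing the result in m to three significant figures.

21500 m

Pressure at base of upper layers: 2640×9.81×4722 + 1480×9.81×120 = 1.240×10^8 Pa = 17990 psi
Remaining pressure to be supplied by rhyolite: 5.385×10^8 − 1.240×10^8 = 4.144×10^8 Pa
Additional depth in rhyolite = 4.144×10^8 Pa / (2540 kg/m³ × 9.81 m/s²) = 16633 m
Total depth = 4842 m + 16633 m = 21475 m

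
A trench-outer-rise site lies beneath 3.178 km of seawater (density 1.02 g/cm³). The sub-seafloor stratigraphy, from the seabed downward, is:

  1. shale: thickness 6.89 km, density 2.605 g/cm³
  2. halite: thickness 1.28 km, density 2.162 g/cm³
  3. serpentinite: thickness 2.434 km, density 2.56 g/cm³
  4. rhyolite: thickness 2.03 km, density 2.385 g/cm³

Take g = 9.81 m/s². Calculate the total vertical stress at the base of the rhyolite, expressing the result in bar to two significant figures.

seawater: 1020 kg/m³ × 9.81 m/s² × 3178 m = 3.180×10^7 Pa = 318.0 bar
shale: 2605 kg/m³ × 9.81 m/s² × 6890 m = 1.761×10^8 Pa = 1761 bar
halite: 2162 kg/m³ × 9.81 m/s² × 1280 m = 2.715×10^7 Pa = 271.5 bar
serpentinite: 2560 kg/m³ × 9.81 m/s² × 2434 m = 6.113×10^7 Pa = 611.3 bar
rhyolite: 2385 kg/m³ × 9.81 m/s² × 2030 m = 4.750×10^7 Pa = 475.0 bar
Total = 318.0 + 1761 + 271.5 + 611.3 + 475.0 = 3436.4 bar

3400 bar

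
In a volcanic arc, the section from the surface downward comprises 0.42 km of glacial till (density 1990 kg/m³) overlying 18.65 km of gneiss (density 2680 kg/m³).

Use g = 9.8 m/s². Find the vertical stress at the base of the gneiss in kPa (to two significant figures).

glacial till: 1990 kg/m³ × 9.8 m/s² × 420 m = 8.191×10^6 Pa = 8191 kPa
gneiss: 2680 kg/m³ × 9.8 m/s² × 18650 m = 4.898×10^8 Pa = 4.898×10^5 kPa
Total = 8191 + 4.898×10^5 = 4.9801×10^5 kPa

500000 kPa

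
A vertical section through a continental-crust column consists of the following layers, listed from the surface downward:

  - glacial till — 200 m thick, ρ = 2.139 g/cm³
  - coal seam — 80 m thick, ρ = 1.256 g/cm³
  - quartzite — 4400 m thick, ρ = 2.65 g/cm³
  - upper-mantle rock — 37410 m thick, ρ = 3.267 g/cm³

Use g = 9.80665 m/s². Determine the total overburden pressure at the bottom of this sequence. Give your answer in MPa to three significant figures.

glacial till: 2139 kg/m³ × 9.80665 m/s² × 200 m = 4.195×10^6 Pa = 4.195 MPa
coal seam: 1256 kg/m³ × 9.80665 m/s² × 80 m = 9.854×10^5 Pa = 0.9854 MPa
quartzite: 2650 kg/m³ × 9.80665 m/s² × 4400 m = 1.143×10^8 Pa = 114.3 MPa
upper-mantle rock: 3267 kg/m³ × 9.80665 m/s² × 37410 m = 1.199×10^9 Pa = 1199 MPa
Total = 4.195 + 0.9854 + 114.3 + 1199 = 1318.1 MPa

1320 MPa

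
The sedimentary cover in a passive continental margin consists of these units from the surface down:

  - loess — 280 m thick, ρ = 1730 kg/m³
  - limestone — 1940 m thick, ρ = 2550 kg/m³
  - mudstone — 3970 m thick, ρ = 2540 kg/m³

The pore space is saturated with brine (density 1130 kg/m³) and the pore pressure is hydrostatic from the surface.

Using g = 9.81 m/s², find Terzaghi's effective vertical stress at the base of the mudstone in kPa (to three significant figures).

Overburden (lithostatic) stress σ_v:
loess: 1730 kg/m³ × 9.81 m/s² × 280 m = 4.752×10^6 Pa = 4.752 MPa
limestone: 2550 kg/m³ × 9.81 m/s² × 1940 m = 4.853×10^7 Pa = 48.53 MPa
mudstone: 2540 kg/m³ × 9.81 m/s² × 3970 m = 9.892×10^7 Pa = 98.92 MPa
Total = 4.752 + 48.53 + 98.92 = 152.20 MPa
Pore pressure P_p = 1130 kg/m³ × 9.81 m/s² × 6190 m = 6.862×10^7 Pa = 68.62 MPa
Effective stress σ' = σ_v − P_p = 152.2 − 68.62 = 83.586 MPa = 83586 kPa

83600 kPa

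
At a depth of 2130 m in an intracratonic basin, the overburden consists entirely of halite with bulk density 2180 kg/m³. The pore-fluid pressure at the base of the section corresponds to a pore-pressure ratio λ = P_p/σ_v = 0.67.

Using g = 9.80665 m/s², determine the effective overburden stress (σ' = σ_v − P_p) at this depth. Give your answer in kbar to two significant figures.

0.15 kbar

Overburden (lithostatic) stress σ_v:
halite: 2180 kg/m³ × 9.80665 m/s² × 2130 m = 4.554×10^7 Pa = 45.54 MPa
Pore pressure P_p = λ·σ_v = 0.67 × 45.54 MPa = 30.51 MPa
Effective stress σ' = σ_v − P_p = 45.54 − 30.51 = 15.027 MPa = 0.15027 kbar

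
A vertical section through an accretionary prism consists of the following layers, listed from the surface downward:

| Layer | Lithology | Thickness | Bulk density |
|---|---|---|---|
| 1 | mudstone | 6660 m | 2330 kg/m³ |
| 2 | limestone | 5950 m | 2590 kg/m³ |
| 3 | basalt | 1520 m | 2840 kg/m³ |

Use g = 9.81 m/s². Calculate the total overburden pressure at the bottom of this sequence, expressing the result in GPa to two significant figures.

mudstone: 2330 kg/m³ × 9.81 m/s² × 6660 m = 1.522×10^8 Pa = 0.1522 GPa
limestone: 2590 kg/m³ × 9.81 m/s² × 5950 m = 1.512×10^8 Pa = 0.1512 GPa
basalt: 2840 kg/m³ × 9.81 m/s² × 1520 m = 4.235×10^7 Pa = 0.04235 GPa
Total = 0.1522 + 0.1512 + 0.04235 = 0.34575 GPa

0.35 GPa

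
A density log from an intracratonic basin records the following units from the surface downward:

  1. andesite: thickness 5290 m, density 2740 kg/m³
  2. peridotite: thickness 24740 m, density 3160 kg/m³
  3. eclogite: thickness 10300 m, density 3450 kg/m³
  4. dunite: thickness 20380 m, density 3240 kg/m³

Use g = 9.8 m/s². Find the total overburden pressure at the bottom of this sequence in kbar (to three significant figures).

andesite: 2740 kg/m³ × 9.8 m/s² × 5290 m = 1.420×10^8 Pa = 1.420 kbar
peridotite: 3160 kg/m³ × 9.8 m/s² × 24740 m = 7.661×10^8 Pa = 7.661 kbar
eclogite: 3450 kg/m³ × 9.8 m/s² × 10300 m = 3.482×10^8 Pa = 3.482 kbar
dunite: 3240 kg/m³ × 9.8 m/s² × 20380 m = 6.471×10^8 Pa = 6.471 kbar
Total = 1.420 + 7.661 + 3.482 + 6.471 = 19.035 kbar

19.0 kbar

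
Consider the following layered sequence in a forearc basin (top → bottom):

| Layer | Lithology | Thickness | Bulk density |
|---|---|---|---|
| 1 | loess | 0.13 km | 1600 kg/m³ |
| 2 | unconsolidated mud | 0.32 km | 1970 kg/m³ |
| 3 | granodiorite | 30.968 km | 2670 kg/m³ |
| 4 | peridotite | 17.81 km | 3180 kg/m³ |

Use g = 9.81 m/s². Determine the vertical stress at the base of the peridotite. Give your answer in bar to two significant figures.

loess: 1600 kg/m³ × 9.81 m/s² × 130 m = 2.040×10^6 Pa = 20.40 bar
unconsolidated mud: 1970 kg/m³ × 9.81 m/s² × 320 m = 6.184×10^6 Pa = 61.84 bar
granodiorite: 2670 kg/m³ × 9.81 m/s² × 30968 m = 8.111×10^8 Pa = 8111 bar
peridotite: 3180 kg/m³ × 9.81 m/s² × 17810 m = 5.556×10^8 Pa = 5556 bar
Total = 20.40 + 61.84 + 8111 + 5556 = 13750 bar

14000 bar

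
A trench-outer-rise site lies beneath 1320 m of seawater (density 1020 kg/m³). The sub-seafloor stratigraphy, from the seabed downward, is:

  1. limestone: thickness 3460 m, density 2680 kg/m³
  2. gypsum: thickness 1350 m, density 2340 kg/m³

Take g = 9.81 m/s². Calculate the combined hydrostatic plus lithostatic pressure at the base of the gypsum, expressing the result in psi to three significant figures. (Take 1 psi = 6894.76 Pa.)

19600 psi

seawater: 1020 kg/m³ × 9.81 m/s² × 1320 m = 1.321×10^7 Pa = 1916 psi
limestone: 2680 kg/m³ × 9.81 m/s² × 3460 m = 9.097×10^7 Pa = 13194 psi
gypsum: 2340 kg/m³ × 9.81 m/s² × 1350 m = 3.099×10^7 Pa = 4495 psi
Total = 1916 + 13194 + 4495 = 19604 psi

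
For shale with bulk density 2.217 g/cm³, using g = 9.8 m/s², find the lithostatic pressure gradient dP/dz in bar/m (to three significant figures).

dP/dz = ρg = 2217 kg/m³ × 9.8 m/s² = 21727 Pa/m
= 21727 Pa/m × (1 bar/m / 1.0000×10^5 Pa/m) = 0.21727 bar/m

0.217 bar/m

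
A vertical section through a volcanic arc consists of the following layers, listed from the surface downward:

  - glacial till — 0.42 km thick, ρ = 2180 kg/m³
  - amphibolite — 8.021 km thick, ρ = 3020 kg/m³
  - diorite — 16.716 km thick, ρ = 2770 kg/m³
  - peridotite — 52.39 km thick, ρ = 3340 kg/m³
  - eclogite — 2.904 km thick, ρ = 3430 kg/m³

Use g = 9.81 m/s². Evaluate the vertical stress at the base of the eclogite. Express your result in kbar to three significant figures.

25.2 kbar

glacial till: 2180 kg/m³ × 9.81 m/s² × 420 m = 8.982×10^6 Pa = 0.08982 kbar
amphibolite: 3020 kg/m³ × 9.81 m/s² × 8021 m = 2.376×10^8 Pa = 2.376 kbar
diorite: 2770 kg/m³ × 9.81 m/s² × 16716 m = 4.542×10^8 Pa = 4.542 kbar
peridotite: 3340 kg/m³ × 9.81 m/s² × 52390 m = 1.717×10^9 Pa = 17.17 kbar
eclogite: 3430 kg/m³ × 9.81 m/s² × 2904 m = 9.771×10^7 Pa = 0.9771 kbar
Total = 0.08982 + 2.376 + 4.542 + 17.17 + 0.9771 = 25.151 kbar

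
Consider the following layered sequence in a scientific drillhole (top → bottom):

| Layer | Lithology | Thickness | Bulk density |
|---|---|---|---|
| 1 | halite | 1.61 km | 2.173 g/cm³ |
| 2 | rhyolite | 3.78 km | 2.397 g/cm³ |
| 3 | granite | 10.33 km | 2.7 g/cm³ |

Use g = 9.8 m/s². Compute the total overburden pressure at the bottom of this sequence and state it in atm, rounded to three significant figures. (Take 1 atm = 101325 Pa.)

halite: 2173 kg/m³ × 9.8 m/s² × 1610 m = 3.429×10^7 Pa = 338.4 atm
rhyolite: 2397 kg/m³ × 9.8 m/s² × 3780 m = 8.879×10^7 Pa = 876.3 atm
granite: 2700 kg/m³ × 9.8 m/s² × 10330 m = 2.733×10^8 Pa = 2698 atm
Total = 338.4 + 876.3 + 2698 = 3912.3 atm

3910 atm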